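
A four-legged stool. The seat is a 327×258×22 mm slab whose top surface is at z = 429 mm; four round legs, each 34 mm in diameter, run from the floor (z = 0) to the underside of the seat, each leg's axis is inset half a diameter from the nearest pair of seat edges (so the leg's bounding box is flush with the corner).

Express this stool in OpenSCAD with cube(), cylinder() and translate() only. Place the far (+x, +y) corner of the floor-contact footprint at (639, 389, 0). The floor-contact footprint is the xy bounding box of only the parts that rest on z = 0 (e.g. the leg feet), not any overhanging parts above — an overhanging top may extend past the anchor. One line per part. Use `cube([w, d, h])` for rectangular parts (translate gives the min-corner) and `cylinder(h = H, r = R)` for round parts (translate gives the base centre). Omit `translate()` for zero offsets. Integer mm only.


translate([312, 131, 407]) cube([327, 258, 22]);
translate([329, 148, 0]) cylinder(h = 407, r = 17);
translate([622, 148, 0]) cylinder(h = 407, r = 17);
translate([329, 372, 0]) cylinder(h = 407, r = 17);
translate([622, 372, 0]) cylinder(h = 407, r = 17);


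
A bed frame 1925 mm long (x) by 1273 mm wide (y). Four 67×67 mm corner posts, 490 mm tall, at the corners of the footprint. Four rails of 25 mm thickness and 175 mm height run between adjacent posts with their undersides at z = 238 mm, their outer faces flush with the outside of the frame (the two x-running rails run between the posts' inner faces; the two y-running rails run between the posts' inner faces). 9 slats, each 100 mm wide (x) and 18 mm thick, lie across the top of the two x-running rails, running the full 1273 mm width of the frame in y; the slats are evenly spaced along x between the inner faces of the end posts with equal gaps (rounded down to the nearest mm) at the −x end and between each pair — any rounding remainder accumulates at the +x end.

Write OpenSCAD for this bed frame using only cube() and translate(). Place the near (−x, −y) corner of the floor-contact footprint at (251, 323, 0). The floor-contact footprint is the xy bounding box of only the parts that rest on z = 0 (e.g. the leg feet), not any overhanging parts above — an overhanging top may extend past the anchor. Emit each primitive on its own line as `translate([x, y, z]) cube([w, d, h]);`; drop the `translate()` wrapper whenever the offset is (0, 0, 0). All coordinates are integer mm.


translate([251, 323, 0]) cube([67, 67, 490]);
translate([251, 1529, 0]) cube([67, 67, 490]);
translate([2109, 323, 0]) cube([67, 67, 490]);
translate([2109, 1529, 0]) cube([67, 67, 490]);
translate([318, 323, 238]) cube([1791, 25, 175]);
translate([318, 1571, 238]) cube([1791, 25, 175]);
translate([251, 390, 238]) cube([25, 1139, 175]);
translate([2151, 390, 238]) cube([25, 1139, 175]);
translate([407, 323, 413]) cube([100, 1273, 18]);
translate([596, 323, 413]) cube([100, 1273, 18]);
translate([785, 323, 413]) cube([100, 1273, 18]);
translate([974, 323, 413]) cube([100, 1273, 18]);
translate([1163, 323, 413]) cube([100, 1273, 18]);
translate([1352, 323, 413]) cube([100, 1273, 18]);
translate([1541, 323, 413]) cube([100, 1273, 18]);
translate([1730, 323, 413]) cube([100, 1273, 18]);
translate([1919, 323, 413]) cube([100, 1273, 18]);


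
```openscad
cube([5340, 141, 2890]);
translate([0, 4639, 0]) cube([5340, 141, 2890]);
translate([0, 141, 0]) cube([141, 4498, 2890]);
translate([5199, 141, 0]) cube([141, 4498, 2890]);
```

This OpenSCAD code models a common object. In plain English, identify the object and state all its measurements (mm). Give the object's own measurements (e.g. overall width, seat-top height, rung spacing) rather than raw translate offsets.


The wall frame of a small rectangular building: four walls, each 2890 mm tall and 141 mm thick, enclosing a footprint 5340 mm (x) by 4780 mm (y) outside-to-outside, with no floor or roof. The front and back walls (the −y and +y sides) span the full width; the two side walls fit between them.


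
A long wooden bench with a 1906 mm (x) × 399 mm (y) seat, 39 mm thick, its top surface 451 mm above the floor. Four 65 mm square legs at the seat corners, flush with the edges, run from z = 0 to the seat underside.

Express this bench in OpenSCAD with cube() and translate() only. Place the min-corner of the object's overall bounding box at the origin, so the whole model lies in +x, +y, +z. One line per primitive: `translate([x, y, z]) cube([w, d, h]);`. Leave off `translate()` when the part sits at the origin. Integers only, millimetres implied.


translate([0, 0, 412]) cube([1906, 399, 39]);
cube([65, 65, 412]);
translate([0, 334, 0]) cube([65, 65, 412]);
translate([1841, 0, 0]) cube([65, 65, 412]);
translate([1841, 334, 0]) cube([65, 65, 412]);


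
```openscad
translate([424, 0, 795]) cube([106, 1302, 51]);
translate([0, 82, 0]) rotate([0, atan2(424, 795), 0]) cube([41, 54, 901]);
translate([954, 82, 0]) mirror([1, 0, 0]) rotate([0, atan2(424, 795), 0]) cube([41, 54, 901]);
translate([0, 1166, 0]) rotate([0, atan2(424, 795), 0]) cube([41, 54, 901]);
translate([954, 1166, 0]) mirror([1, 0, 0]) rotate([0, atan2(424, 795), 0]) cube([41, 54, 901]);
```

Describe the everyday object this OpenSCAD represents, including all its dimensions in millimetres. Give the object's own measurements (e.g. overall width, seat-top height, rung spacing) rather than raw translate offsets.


A sawhorse. A 106×1302×51 mm beam (x, y, z) sits on two A-frame leg pairs. Each pair is two raked legs of 41×54 mm section (54 mm along y) splaying symmetrically in x. Each leg rises 795 mm vertically over 424 mm of horizontal reach and is 901 mm long along its own axis. Every leg's outer bottom edge rests on the floor and its outer top edge meets a bottom edge of the beam — the left legs (tilting toward +x) meet the beam's −x bottom edge, the right legs (their mirror images, tilting toward −x) meet its +x bottom edge — so the leg tops tuck under the beam, the beam's underside is 795 mm above the floor, and the feet are 954 mm apart outside-to-outside with the beam centred between them. The two leg pairs are set in 82 mm from either end of the beam.


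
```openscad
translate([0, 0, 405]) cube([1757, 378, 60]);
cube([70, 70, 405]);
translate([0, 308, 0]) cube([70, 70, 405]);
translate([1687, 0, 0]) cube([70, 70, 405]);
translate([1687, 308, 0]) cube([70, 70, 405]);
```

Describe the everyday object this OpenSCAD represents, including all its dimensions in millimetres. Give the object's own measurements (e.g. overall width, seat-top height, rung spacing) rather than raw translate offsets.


A long wooden bench with a 1757 mm (x) × 378 mm (y) seat, 60 mm thick, its top surface 465 mm above the floor. Four 70 mm square legs at the seat corners, flush with the edges, run from z = 0 to the seat underside.


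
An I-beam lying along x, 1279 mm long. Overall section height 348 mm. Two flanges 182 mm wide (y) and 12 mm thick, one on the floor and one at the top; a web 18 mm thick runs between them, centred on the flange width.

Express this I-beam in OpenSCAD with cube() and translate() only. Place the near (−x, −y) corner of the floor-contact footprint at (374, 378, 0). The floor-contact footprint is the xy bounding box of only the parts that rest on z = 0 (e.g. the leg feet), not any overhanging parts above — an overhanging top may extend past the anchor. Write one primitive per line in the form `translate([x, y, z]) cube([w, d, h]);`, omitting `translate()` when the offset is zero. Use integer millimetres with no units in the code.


translate([374, 378, 0]) cube([1279, 182, 12]);
translate([374, 460, 12]) cube([1279, 18, 324]);
translate([374, 378, 336]) cube([1279, 182, 12]);


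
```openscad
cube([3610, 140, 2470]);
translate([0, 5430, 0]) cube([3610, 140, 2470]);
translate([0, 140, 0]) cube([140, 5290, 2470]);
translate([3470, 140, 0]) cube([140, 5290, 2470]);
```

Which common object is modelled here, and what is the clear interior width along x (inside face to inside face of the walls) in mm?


A house (or room) frame. The interior width is 3330 mm.

Four 2470 mm walls enclosing a rectangle with no floor or roof — a room or house frame. Outside width is 3610 mm and wall thickness is 140 mm, so the interior width is 3610 − 2 × 140 = 3330 mm.


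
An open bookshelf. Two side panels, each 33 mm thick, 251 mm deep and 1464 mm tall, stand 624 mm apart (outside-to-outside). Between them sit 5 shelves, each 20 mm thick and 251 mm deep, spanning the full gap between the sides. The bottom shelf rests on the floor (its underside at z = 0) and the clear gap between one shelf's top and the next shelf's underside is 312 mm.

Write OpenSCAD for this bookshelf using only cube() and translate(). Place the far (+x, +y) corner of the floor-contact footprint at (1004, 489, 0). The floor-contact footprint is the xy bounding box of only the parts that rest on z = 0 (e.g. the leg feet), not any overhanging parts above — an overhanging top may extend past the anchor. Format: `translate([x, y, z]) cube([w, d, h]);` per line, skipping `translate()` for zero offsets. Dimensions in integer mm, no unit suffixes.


translate([380, 238, 0]) cube([33, 251, 1464]);
translate([971, 238, 0]) cube([33, 251, 1464]);
translate([413, 238, 0]) cube([558, 251, 20]);
translate([413, 238, 332]) cube([558, 251, 20]);
translate([413, 238, 664]) cube([558, 251, 20]);
translate([413, 238, 996]) cube([558, 251, 20]);
translate([413, 238, 1328]) cube([558, 251, 20]);


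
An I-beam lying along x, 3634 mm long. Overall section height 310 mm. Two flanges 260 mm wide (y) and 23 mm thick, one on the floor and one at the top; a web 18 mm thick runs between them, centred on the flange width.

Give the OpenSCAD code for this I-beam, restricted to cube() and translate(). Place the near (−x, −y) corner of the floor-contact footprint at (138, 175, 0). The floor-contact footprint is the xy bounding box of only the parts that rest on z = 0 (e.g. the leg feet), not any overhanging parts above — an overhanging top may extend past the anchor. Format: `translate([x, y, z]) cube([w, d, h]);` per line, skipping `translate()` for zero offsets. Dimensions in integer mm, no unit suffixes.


translate([138, 175, 0]) cube([3634, 260, 23]);
translate([138, 296, 23]) cube([3634, 18, 264]);
translate([138, 175, 287]) cube([3634, 260, 23]);


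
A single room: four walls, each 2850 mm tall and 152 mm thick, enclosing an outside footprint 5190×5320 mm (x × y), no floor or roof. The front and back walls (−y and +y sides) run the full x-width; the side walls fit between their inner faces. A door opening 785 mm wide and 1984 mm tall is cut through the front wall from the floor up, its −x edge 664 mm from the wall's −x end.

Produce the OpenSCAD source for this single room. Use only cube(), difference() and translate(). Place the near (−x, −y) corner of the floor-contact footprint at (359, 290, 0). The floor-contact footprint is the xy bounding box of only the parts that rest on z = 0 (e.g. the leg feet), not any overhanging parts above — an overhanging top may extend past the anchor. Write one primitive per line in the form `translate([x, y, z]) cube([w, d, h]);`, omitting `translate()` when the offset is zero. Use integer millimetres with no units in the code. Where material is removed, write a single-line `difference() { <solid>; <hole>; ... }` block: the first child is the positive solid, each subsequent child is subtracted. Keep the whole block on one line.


difference() { translate([359, 290, 0]) cube([5190, 152, 2850]); translate([1023, 290, 0]) cube([785, 152, 1984]); }
translate([359, 5458, 0]) cube([5190, 152, 2850]);
translate([359, 442, 0]) cube([152, 5016, 2850]);
translate([5397, 442, 0]) cube([152, 5016, 2850]);


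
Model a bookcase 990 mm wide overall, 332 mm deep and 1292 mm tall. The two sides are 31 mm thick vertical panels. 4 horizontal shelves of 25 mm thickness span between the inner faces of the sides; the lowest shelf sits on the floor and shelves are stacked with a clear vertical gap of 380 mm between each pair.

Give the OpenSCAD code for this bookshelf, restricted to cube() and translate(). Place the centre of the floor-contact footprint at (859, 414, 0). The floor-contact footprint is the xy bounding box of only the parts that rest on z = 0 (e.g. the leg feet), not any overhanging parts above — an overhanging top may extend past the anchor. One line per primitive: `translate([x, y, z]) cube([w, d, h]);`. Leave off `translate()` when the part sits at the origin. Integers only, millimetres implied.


translate([364, 248, 0]) cube([31, 332, 1292]);
translate([1323, 248, 0]) cube([31, 332, 1292]);
translate([395, 248, 0]) cube([928, 332, 25]);
translate([395, 248, 405]) cube([928, 332, 25]);
translate([395, 248, 810]) cube([928, 332, 25]);
translate([395, 248, 1215]) cube([928, 332, 25]);


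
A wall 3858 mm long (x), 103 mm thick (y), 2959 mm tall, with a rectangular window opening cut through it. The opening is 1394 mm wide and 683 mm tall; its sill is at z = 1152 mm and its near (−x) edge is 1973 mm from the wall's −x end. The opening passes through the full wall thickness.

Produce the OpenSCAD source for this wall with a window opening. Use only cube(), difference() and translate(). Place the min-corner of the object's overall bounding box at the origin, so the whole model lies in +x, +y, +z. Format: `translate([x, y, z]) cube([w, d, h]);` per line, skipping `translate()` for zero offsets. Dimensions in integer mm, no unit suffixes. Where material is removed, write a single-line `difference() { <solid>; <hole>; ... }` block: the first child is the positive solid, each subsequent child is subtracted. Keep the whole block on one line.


difference() { cube([3858, 103, 2959]); translate([1973, 0, 1152]) cube([1394, 103, 683]); }


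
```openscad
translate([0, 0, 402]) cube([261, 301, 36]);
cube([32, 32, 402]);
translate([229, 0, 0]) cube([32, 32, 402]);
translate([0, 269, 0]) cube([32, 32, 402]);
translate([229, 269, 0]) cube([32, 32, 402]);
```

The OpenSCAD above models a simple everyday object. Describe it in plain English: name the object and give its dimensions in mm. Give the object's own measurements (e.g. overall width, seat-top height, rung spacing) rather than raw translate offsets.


A simple wooden stool: a rectangular seat 261 mm (x) by 301 mm (y), 36 mm thick, top face at z = 438 mm, on four square legs, each 32×32 mm in cross-section. The legs rest on z = 0, each flush with a corner of the seat.


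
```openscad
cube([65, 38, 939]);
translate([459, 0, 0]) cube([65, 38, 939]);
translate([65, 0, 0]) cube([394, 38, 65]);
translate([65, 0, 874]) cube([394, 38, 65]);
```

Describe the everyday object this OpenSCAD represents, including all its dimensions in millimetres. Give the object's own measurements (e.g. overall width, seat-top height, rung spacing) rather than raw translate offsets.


A rectangular picture frame lying in the x–z plane (depth along y). The opening is 394 mm wide (x) by 809 mm tall (z), surrounded by a border 65 mm wide on all four sides. The frame is 38 mm deep and is made of two full-height vertical stiles with two horizontal rails fitted between them.


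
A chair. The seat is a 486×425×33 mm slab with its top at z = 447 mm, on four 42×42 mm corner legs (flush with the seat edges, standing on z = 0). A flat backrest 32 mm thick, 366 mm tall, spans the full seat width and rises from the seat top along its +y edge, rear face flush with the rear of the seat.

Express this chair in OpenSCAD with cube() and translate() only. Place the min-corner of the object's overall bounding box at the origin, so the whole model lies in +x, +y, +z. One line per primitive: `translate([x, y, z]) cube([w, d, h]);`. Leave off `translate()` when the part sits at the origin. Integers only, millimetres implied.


translate([0, 0, 414]) cube([486, 425, 33]);
cube([42, 42, 414]);
translate([444, 0, 0]) cube([42, 42, 414]);
translate([0, 383, 0]) cube([42, 42, 414]);
translate([444, 383, 0]) cube([42, 42, 414]);
translate([0, 393, 447]) cube([486, 32, 366]);


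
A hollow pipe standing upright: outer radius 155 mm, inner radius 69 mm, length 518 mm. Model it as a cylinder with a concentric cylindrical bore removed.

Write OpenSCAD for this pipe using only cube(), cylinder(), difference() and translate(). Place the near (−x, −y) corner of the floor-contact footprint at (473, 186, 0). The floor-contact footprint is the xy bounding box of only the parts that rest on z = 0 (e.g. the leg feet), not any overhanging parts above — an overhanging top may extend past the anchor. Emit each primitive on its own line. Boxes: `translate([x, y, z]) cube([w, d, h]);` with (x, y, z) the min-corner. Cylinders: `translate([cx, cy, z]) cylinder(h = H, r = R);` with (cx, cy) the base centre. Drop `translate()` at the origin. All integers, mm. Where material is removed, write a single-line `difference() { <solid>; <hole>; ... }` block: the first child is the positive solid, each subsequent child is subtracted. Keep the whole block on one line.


difference() { translate([628, 341, 0]) cylinder(h = 518, r = 155); translate([628, 341, 0]) cylinder(h = 518, r = 69); }


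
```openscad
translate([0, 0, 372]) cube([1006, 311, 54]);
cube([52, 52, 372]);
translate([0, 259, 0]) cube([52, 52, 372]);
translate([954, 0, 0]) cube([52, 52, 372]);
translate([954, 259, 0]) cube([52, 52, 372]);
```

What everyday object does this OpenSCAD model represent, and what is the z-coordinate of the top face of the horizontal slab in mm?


A bench. The seat-top height is 426 mm.

A long slab on four corner posts — a bench. The slab sits at z = 372 with thickness 54, so the top is 372 + 54 = 426 mm.


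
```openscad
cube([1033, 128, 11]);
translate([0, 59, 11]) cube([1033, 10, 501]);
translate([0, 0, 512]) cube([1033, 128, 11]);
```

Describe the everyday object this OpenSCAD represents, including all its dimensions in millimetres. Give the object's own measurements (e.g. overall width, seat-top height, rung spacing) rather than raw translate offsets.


An I-beam lying along x, 1033 mm long. Overall section height 523 mm. Two flanges 128 mm wide (y) and 11 mm thick, one on the floor and one at the top; a web 10 mm thick runs between them, centred on the flange width.


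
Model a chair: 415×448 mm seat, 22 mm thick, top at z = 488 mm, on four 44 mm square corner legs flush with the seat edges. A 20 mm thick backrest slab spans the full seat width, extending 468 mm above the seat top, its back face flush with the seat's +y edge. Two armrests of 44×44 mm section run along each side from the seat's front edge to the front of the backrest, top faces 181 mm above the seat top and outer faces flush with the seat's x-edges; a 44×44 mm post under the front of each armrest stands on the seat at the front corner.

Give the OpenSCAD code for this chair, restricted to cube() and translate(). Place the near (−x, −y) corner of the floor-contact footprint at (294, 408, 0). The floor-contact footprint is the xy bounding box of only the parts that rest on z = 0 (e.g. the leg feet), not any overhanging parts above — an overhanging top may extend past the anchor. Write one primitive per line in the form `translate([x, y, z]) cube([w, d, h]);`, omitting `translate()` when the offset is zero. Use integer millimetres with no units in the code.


translate([294, 408, 466]) cube([415, 448, 22]);
translate([294, 408, 0]) cube([44, 44, 466]);
translate([665, 408, 0]) cube([44, 44, 466]);
translate([294, 812, 0]) cube([44, 44, 466]);
translate([665, 812, 0]) cube([44, 44, 466]);
translate([294, 836, 488]) cube([415, 20, 468]);
translate([294, 408, 625]) cube([44, 428, 44]);
translate([665, 408, 625]) cube([44, 428, 44]);
translate([294, 408, 488]) cube([44, 44, 137]);
translate([665, 408, 488]) cube([44, 44, 137]);


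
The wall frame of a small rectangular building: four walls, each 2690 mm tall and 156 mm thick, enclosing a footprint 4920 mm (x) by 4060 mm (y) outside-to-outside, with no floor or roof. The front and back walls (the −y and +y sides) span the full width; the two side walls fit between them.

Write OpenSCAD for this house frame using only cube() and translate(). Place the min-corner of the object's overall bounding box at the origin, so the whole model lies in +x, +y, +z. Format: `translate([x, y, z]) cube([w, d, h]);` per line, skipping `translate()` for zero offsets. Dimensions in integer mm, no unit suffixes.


cube([4920, 156, 2690]);
translate([0, 3904, 0]) cube([4920, 156, 2690]);
translate([0, 156, 0]) cube([156, 3748, 2690]);
translate([4764, 156, 0]) cube([156, 3748, 2690]);


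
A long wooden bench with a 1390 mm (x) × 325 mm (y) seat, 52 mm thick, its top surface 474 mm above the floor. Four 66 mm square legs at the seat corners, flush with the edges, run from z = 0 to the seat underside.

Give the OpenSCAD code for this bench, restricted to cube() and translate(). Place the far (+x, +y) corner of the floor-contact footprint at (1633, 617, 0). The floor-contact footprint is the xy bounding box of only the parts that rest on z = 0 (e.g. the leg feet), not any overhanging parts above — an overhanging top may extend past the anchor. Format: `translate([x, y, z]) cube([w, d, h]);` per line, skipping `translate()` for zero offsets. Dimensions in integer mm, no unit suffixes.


// leg_h = 474 − 52 = 422
translate([243, 292, 422]) cube([1390, 325, 52]);
translate([243, 292, 0]) cube([66, 66, 422]);
translate([243, 551, 0]) cube([66, 66, 422]);
translate([1567, 292, 0]) cube([66, 66, 422]);
translate([1567, 551, 0]) cube([66, 66, 422]);


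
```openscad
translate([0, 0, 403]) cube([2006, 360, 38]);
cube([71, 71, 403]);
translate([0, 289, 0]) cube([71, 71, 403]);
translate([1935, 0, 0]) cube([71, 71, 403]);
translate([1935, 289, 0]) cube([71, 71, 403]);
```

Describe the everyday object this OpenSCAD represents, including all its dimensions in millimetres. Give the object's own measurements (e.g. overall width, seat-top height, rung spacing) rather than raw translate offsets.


A bench: a 2006×360 mm seat slab, 38 mm thick, top at z = 441 mm, on four 71×71 mm square legs flush with the seat corners and standing on z = 0.


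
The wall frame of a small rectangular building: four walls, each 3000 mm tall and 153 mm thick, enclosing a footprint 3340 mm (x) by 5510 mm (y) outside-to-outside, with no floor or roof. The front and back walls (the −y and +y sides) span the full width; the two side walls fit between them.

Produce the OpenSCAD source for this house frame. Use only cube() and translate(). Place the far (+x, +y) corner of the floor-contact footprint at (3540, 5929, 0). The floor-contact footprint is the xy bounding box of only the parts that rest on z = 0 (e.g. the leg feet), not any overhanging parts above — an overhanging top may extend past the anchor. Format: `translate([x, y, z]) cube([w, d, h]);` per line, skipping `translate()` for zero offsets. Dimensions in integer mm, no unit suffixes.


translate([200, 419, 0]) cube([3340, 153, 3000]);
translate([200, 5776, 0]) cube([3340, 153, 3000]);
translate([200, 572, 0]) cube([153, 5204, 3000]);
translate([3387, 572, 0]) cube([153, 5204, 3000]);


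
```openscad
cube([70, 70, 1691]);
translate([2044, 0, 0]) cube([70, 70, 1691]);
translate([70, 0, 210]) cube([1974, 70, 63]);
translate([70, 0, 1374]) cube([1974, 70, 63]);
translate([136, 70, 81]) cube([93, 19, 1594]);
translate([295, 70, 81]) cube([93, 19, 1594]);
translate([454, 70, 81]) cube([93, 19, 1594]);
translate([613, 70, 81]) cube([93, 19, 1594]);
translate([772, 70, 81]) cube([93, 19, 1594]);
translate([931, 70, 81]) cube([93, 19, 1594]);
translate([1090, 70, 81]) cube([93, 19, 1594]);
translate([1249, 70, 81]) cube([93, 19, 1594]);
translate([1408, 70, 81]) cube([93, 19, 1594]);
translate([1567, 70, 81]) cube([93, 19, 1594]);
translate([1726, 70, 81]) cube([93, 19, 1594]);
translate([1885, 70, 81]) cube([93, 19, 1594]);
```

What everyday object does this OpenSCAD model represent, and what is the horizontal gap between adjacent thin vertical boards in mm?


A fence section. The picket gap is 66 mm.

Two posts, two rails, 12 pickets — a fence section. Span 1974 mm holds 12 pickets of 93 mm with 13 equal gaps: ⌊(1974 − 12·93) / 13⌋ = 66 mm.


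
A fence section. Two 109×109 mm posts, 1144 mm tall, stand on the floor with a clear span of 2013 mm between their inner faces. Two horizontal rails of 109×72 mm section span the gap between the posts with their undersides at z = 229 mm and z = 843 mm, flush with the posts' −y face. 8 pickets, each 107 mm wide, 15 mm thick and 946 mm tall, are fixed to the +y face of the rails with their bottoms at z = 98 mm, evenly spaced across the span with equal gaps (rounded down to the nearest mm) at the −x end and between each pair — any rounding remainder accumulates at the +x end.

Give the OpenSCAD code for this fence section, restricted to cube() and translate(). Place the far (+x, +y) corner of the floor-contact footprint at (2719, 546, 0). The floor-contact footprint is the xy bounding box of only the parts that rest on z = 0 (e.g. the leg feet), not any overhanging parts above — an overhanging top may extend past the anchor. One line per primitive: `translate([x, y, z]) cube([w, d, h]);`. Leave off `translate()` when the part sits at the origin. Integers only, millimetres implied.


translate([488, 437, 0]) cube([109, 109, 1144]);
translate([2610, 437, 0]) cube([109, 109, 1144]);
translate([597, 437, 229]) cube([2013, 109, 72]);
translate([597, 437, 843]) cube([2013, 109, 72]);
translate([725, 546, 98]) cube([107, 15, 946]);
translate([960, 546, 98]) cube([107, 15, 946]);
translate([1195, 546, 98]) cube([107, 15, 946]);
translate([1430, 546, 98]) cube([107, 15, 946]);
translate([1665, 546, 98]) cube([107, 15, 946]);
translate([1900, 546, 98]) cube([107, 15, 946]);
translate([2135, 546, 98]) cube([107, 15, 946]);
translate([2370, 546, 98]) cube([107, 15, 946]);


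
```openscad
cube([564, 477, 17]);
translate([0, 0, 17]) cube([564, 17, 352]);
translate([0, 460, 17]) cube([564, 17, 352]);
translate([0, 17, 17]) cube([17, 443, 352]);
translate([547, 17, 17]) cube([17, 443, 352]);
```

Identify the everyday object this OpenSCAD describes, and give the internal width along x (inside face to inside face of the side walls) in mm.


An open box. The internal width is 530 mm.

A 564×477 base slab with four walls standing on it — an open box. The base is 564 mm wide and the walls are 17 mm thick, so the internal width is 564 − 2 × 17 = 530 mm.


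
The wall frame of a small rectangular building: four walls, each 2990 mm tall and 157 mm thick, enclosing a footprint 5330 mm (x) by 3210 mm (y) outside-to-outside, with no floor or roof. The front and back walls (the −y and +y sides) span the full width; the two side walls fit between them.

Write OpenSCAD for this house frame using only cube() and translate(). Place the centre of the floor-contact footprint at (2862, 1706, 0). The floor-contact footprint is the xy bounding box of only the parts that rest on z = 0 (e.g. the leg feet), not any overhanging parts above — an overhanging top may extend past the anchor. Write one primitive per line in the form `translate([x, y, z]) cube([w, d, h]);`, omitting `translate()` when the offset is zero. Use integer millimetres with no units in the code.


translate([197, 101, 0]) cube([5330, 157, 2990]);
translate([197, 3154, 0]) cube([5330, 157, 2990]);
translate([197, 258, 0]) cube([157, 2896, 2990]);
translate([5370, 258, 0]) cube([157, 2896, 2990]);


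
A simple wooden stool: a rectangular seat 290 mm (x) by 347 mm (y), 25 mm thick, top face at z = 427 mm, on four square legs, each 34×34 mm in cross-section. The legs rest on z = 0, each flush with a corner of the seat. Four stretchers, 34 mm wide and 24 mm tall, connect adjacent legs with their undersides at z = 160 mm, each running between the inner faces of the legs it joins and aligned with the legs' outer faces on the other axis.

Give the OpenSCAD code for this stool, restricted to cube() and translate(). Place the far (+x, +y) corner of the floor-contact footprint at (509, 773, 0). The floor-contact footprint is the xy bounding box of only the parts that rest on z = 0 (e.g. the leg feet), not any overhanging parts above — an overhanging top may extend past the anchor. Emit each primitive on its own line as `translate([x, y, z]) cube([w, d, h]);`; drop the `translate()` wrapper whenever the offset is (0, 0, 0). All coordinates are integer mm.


translate([219, 426, 402]) cube([290, 347, 25]);
translate([219, 426, 0]) cube([34, 34, 402]);
translate([475, 426, 0]) cube([34, 34, 402]);
translate([219, 739, 0]) cube([34, 34, 402]);
translate([475, 739, 0]) cube([34, 34, 402]);
translate([253, 426, 160]) cube([222, 34, 24]);
translate([253, 739, 160]) cube([222, 34, 24]);
translate([219, 460, 160]) cube([34, 279, 24]);
translate([475, 460, 160]) cube([34, 279, 24]);


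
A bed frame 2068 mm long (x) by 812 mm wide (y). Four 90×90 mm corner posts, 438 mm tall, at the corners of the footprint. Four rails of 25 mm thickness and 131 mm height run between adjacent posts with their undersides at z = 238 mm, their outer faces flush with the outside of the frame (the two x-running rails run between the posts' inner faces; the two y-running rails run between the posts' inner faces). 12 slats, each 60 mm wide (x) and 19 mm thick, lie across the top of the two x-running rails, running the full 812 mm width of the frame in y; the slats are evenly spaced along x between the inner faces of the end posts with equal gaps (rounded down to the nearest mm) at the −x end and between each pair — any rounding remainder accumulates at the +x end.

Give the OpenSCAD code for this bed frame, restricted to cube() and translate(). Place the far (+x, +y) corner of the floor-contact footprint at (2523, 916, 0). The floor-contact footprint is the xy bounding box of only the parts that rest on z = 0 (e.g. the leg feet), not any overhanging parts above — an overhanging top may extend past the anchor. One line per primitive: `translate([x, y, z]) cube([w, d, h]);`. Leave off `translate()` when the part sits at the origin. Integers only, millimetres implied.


translate([455, 104, 0]) cube([90, 90, 438]);
translate([455, 826, 0]) cube([90, 90, 438]);
translate([2433, 104, 0]) cube([90, 90, 438]);
translate([2433, 826, 0]) cube([90, 90, 438]);
translate([545, 104, 238]) cube([1888, 25, 131]);
translate([545, 891, 238]) cube([1888, 25, 131]);
translate([455, 194, 238]) cube([25, 632, 131]);
translate([2498, 194, 238]) cube([25, 632, 131]);
translate([634, 104, 369]) cube([60, 812, 19]);
translate([783, 104, 369]) cube([60, 812, 19]);
translate([932, 104, 369]) cube([60, 812, 19]);
translate([1081, 104, 369]) cube([60, 812, 19]);
translate([1230, 104, 369]) cube([60, 812, 19]);
translate([1379, 104, 369]) cube([60, 812, 19]);
translate([1528, 104, 369]) cube([60, 812, 19]);
translate([1677, 104, 369]) cube([60, 812, 19]);
translate([1826, 104, 369]) cube([60, 812, 19]);
translate([1975, 104, 369]) cube([60, 812, 19]);
translate([2124, 104, 369]) cube([60, 812, 19]);
translate([2273, 104, 369]) cube([60, 812, 19]);


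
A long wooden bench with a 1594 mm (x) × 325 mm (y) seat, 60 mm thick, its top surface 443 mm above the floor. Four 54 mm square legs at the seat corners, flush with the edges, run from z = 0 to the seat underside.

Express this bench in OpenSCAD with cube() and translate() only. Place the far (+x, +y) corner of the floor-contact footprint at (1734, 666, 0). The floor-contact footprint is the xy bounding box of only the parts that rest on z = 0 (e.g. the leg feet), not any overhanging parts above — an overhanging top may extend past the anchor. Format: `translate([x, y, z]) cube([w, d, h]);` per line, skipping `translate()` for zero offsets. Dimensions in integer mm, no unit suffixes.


// leg_h = 443 − 60 = 383
translate([140, 341, 383]) cube([1594, 325, 60]);
translate([140, 341, 0]) cube([54, 54, 383]);
translate([140, 612, 0]) cube([54, 54, 383]);
translate([1680, 341, 0]) cube([54, 54, 383]);
translate([1680, 612, 0]) cube([54, 54, 383]);


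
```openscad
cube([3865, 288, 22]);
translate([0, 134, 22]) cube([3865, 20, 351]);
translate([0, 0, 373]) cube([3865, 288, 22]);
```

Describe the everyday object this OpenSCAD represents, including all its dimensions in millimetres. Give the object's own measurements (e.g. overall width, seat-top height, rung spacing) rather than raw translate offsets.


An I-beam lying along x, 3865 mm long. Overall section height 395 mm. Two flanges 288 mm wide (y) and 22 mm thick, one on the floor and one at the top; a web 20 mm thick runs between them, centred on the flange width.


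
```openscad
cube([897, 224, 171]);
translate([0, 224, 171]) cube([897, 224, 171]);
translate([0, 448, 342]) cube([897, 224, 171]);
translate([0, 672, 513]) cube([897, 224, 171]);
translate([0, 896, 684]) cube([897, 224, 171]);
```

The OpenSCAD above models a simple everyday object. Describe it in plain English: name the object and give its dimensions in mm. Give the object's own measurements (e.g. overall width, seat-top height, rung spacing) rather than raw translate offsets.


A straight staircase of 5 solid steps. Each step is 897 mm wide (x), 224 mm deep (y, the going) and 171 mm tall (the rise). The first step rests on the floor; each subsequent step sits one going further in +y and one rise higher in +z, directly behind and above the previous step with no overlap.


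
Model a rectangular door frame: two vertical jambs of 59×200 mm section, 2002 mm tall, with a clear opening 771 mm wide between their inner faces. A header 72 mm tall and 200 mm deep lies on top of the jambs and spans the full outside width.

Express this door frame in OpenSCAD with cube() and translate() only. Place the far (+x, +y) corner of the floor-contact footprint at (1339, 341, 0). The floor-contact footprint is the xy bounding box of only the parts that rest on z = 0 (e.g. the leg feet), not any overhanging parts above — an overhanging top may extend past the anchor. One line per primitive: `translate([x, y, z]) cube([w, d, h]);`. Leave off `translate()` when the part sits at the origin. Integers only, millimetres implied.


translate([450, 141, 0]) cube([59, 200, 2002]);
translate([1280, 141, 0]) cube([59, 200, 2002]);
translate([450, 141, 2002]) cube([889, 200, 72]);


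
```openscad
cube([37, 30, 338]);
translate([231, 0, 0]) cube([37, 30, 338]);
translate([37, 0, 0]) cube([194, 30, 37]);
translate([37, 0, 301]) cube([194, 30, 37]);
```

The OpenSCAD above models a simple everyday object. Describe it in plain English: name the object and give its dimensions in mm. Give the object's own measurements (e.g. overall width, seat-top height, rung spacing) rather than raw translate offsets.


A rectangular picture frame lying in the x–z plane (depth along y). The opening is 194 mm wide (x) by 264 mm tall (z), surrounded by a border 37 mm wide on all four sides. The frame is 30 mm deep and is made of two full-height vertical stiles with two horizontal rails fitted between them.


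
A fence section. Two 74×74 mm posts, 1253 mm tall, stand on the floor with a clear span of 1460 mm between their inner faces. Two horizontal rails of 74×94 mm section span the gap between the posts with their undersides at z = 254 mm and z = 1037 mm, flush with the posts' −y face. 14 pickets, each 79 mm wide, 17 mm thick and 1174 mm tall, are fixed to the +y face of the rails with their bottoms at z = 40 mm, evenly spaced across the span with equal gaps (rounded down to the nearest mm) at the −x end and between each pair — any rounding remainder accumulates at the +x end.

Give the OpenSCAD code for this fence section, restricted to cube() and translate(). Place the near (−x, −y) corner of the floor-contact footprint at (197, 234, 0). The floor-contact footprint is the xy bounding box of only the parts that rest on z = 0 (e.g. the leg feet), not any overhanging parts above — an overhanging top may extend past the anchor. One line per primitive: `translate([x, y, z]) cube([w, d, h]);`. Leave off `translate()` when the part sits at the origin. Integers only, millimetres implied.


translate([197, 234, 0]) cube([74, 74, 1253]);
translate([1731, 234, 0]) cube([74, 74, 1253]);
translate([271, 234, 254]) cube([1460, 74, 94]);
translate([271, 234, 1037]) cube([1460, 74, 94]);
translate([294, 308, 40]) cube([79, 17, 1174]);
translate([396, 308, 40]) cube([79, 17, 1174]);
translate([498, 308, 40]) cube([79, 17, 1174]);
translate([600, 308, 40]) cube([79, 17, 1174]);
translate([702, 308, 40]) cube([79, 17, 1174]);
translate([804, 308, 40]) cube([79, 17, 1174]);
translate([906, 308, 40]) cube([79, 17, 1174]);
translate([1008, 308, 40]) cube([79, 17, 1174]);
translate([1110, 308, 40]) cube([79, 17, 1174]);
translate([1212, 308, 40]) cube([79, 17, 1174]);
translate([1314, 308, 40]) cube([79, 17, 1174]);
translate([1416, 308, 40]) cube([79, 17, 1174]);
translate([1518, 308, 40]) cube([79, 17, 1174]);
translate([1620, 308, 40]) cube([79, 17, 1174]);


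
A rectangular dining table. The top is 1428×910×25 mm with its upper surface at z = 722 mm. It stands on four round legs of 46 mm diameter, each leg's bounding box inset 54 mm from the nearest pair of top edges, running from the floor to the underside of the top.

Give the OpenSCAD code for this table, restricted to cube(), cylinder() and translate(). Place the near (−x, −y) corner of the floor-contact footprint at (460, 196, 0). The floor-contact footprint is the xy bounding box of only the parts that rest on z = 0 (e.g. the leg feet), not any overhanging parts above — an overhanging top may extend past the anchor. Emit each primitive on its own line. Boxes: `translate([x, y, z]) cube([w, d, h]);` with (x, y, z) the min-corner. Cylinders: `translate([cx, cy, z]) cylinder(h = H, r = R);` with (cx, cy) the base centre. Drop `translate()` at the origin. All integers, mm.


// leg_h = 722 - 25 = 697
translate([406, 142, 697]) cube([1428, 910, 25]);
translate([483, 219, 0]) cylinder(h = 697, r = 23);
translate([1757, 219, 0]) cylinder(h = 697, r = 23);
translate([483, 975, 0]) cylinder(h = 697, r = 23);
translate([1757, 975, 0]) cylinder(h = 697, r = 23);


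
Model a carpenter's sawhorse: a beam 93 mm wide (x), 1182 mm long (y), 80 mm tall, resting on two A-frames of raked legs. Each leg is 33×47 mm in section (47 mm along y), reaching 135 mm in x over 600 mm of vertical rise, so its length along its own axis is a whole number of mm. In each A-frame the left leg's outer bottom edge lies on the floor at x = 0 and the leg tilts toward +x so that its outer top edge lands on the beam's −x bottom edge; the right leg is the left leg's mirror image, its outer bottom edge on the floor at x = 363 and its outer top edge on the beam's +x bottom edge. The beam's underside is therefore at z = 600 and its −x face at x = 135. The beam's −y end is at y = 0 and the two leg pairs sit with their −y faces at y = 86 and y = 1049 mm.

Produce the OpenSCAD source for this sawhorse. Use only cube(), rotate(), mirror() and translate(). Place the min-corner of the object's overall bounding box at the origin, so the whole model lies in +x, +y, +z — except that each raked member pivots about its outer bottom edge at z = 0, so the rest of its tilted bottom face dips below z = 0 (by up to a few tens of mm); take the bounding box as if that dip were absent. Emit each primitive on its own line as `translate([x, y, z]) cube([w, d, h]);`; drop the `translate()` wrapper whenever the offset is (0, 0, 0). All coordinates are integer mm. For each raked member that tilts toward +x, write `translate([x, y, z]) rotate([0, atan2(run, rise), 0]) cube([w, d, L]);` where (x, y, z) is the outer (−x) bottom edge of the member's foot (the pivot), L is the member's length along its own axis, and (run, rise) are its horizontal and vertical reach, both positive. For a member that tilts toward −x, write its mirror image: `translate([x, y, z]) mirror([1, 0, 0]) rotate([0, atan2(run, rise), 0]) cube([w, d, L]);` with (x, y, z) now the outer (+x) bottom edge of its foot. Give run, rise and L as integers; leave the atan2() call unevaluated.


translate([135, 0, 600]) cube([93, 1182, 80]);
translate([0, 86, 0]) rotate([0, atan2(135, 600), 0]) cube([33, 47, 615]);
translate([363, 86, 0]) mirror([1, 0, 0]) rotate([0, atan2(135, 600), 0]) cube([33, 47, 615]);
translate([0, 1049, 0]) rotate([0, atan2(135, 600), 0]) cube([33, 47, 615]);
translate([363, 1049, 0]) mirror([1, 0, 0]) rotate([0, atan2(135, 600), 0]) cube([33, 47, 615]);
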